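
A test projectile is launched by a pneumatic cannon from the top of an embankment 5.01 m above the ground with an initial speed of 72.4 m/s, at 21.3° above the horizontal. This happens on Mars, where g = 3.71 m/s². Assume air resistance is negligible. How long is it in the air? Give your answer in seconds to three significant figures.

Horizontal component vₓ = 72.40 cos 21.3° = 67.45 m/s; vertical v_y0 = 72.40 sin 21.3° = 26.30 m/s.
The projectile lands when y = 5.01 + (26.30) t − ½·3.71·t² = 0. Positive root: t = (26.30 + √(26.30² + 2·3.71·5.01)) / 3.71 = (26.30 + 27.00) / 3.71 = 14.37 s.

14.4 s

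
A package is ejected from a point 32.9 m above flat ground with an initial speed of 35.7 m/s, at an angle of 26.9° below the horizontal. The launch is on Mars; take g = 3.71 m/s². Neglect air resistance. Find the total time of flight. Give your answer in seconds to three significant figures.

Resolve: vₓ = 35.70 cos 26.9° = 31.84 m/s and v_y0 = −16.15 m/s (downward).
With up positive and y = 0 at the ground: y(t) = 32.9 + (−16.15) t − 1.855 t². Setting y = 0 and taking the positive root: t = [−16.15 + √(16.15² + 2·3.71·32.9)] / 3.71 = (−16.15 + 22.47) / 3.71 = 1.704 s.

1.70 s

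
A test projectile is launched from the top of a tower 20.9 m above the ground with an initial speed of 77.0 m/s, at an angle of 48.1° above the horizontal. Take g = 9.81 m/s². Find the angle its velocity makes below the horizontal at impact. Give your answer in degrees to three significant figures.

49.8°

Horizontal component vₓ = 77.00 cos 48.1° = 51.42 m/s; vertical v_y0 = 77.00 sin 48.1° = 57.31 m/s.
The projectile lands when y = 20.9 + (57.31) t − ½·9.81·t² = 0. Positive root: t = (57.31 + √(57.31² + 2·9.81·20.9)) / 9.81 = (57.31 + 60.78) / 9.81 = 12.04 s.
At impact: v_y = v_y0 − g t = −60.78 m/s; vₓ = 51.42 m/s.
Angle below horizontal: arctan(|v_y|/vₓ) = arctan(60.78/51.42) = 49.77°.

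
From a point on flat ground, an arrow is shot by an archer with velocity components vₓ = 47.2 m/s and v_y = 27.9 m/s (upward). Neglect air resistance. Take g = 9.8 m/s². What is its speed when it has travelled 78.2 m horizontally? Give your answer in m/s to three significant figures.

48.6 m/s

x = vₓ t ⇒ t = 78.2/47.20 = 1.657 s.
Vertical velocity there: v_y = v_y0 − g t = 27.90 − 9.80 × 1.657 = 11.66 m/s.
Speed: √(vₓ² + v_y²) = √(47.20² + 11.66²) = 48.62 m/s.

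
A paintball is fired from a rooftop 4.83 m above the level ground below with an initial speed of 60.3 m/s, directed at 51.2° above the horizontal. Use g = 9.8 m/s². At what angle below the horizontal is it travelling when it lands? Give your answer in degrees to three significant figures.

51.8°

vₓ = 60.30 cos 51.2° = 37.78 m/s; v_y0 = 60.30 sin 51.2° = 46.99 m/s.
Vertical motion (up positive, ground at y = 0): 4.900 t² − (46.99) t − 4.83 = 0, so t = (46.99 + √(46.99² + 2·9.80·4.83)) / 9.80 = (46.99 + 47.99) / 9.80 = 9.692 s.
At impact: v_y = v_y0 − g t = −47.99 m/s; vₓ = 37.78 m/s.
Angle below horizontal: arctan(|v_y|/vₓ) = arctan(47.99/37.78) = 51.79°.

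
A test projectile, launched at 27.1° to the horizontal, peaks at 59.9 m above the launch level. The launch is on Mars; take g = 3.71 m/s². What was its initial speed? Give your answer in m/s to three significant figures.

46.3 m/s

At the peak v_y = 0, so v_y0 = √(2gH) = √(2 × 3.71 × 59.9) = 21.08 m/s.
v_y0 = v₀ sin θ ⇒ v₀ = 21.08 / sin 27.1° = 46.28 m/s.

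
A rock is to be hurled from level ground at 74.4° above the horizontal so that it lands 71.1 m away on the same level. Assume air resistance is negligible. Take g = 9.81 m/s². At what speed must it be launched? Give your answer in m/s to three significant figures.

36.7 m/s

Level-ground range: R = v₀² sin(2θ)/g, so v₀ = √(gR / sin 2θ).
v₀ = √(9.81 × 71.1 / sin 148.8°) = √(697.5 / 0.5180) = √1346.4 = 36.69 m/s.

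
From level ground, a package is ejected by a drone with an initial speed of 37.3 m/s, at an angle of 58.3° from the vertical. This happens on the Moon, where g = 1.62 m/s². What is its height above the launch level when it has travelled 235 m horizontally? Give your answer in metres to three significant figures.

101 m

vₓ = 37.30 sin 58.3° = 31.74 m/s; v_y0 = 37.30 cos 58.3° = 19.60 m/s.
At x = 235 m, t = x/vₓ = 235/31.74 = 7.405 s.
Height: y = v_y0 t − ½ g t² = 19.60 × 7.405 − 0.8100 × 7.405² = 145.1 − 44.42 = 100.7 m.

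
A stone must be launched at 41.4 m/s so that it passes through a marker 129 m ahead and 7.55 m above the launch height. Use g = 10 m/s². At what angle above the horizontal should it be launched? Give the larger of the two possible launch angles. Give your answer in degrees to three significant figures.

Trajectory: y = x tanθ − g x² (1 + tan²θ)/(2v₀²). With x = 129, y = 7.55, v₀ = 41.4, g = 10.0:
48.55 tan²θ − 129 tanθ + (56.10) = 0.
tanθ = [129 ± √(129² − 4 × 48.55 × (56.10))] / (2 × 48.55) = (129 ± 75.82) / 97.09, giving tanθ = 0.5478 or 2.110.
θ = 28.71° or 64.64°; the larger is 64.64°.

64.6°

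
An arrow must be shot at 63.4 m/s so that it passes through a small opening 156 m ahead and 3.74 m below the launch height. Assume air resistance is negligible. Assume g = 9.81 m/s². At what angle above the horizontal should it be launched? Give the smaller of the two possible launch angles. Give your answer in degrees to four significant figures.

Trajectory: y = x tanθ − g x² (1 + tan²θ)/(2v₀²). With x = 156, y = −3.74, v₀ = 63.4, g = 9.81:
29.70 tan²θ − 156 tanθ + (25.96) = 0.
tanθ = [156 ± √(156² − 4 × 29.70 × (25.96))] / (2 × 29.70) = (156 ± 145.8) / 59.39, giving tanθ = 0.1720 or 5.081.
θ = 9.761° or 78.87°; the smaller is 9.761°.

9.761°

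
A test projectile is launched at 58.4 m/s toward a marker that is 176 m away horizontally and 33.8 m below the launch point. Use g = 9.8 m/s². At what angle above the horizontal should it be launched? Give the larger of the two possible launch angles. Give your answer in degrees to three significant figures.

75.6°

Trajectory: y = x tanθ − g x² (1 + tan²θ)/(2v₀²). With x = 176, y = −33.8, v₀ = 58.4, g = 9.80:
44.50 tan²θ − 176 tanθ + (10.70) = 0.
tanθ = [176 ± √(176² − 4 × 44.50 × (10.70))] / (2 × 44.50) = (176 ± 170.5) / 89.01, giving tanθ = 0.06178 or 3.893.
θ = 3.535° or 75.59°; the larger is 75.59°.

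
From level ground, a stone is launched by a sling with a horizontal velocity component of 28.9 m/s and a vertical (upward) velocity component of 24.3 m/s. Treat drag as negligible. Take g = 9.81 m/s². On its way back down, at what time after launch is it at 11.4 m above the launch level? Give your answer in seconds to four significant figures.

4.429 s

Set y = v_y0 t − ½ g t² = 11.4: 4.905 t² − 24.30 t + 11.4 = 0.
Quadratic formula: t = (24.30 ± √366.82) / 9.81 = (24.30 ± 19.15) / 9.81 → t = 0.5247 s or 4.429 s.
The descending-branch root is 4.429 s.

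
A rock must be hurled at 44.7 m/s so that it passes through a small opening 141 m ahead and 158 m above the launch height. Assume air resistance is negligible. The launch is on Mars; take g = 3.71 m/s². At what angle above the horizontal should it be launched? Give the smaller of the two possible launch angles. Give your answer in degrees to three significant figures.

Trajectory: y = x tanθ − g x² (1 + tan²θ)/(2v₀²). With x = 141, y = 158, v₀ = 44.7, g = 3.71:
18.46 tan²θ − 141 tanθ + (176.5) = 0.
tanθ = [141 ± √(141² − 4 × 18.46 × (176.5))] / (2 × 18.46) = (141 ± 82.78) / 36.91, giving tanθ = 1.577 or 6.062.
θ = 57.62° or 80.63°; the smaller is 57.62°.

57.6°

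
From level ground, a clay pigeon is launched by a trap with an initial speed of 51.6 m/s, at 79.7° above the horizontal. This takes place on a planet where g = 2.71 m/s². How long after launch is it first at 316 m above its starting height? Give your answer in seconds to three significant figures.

7.88 s

Resolve: vₓ = 51.60 cos 79.7° = 9.226 m/s and v_y0 = 51.60 sin 79.7° = 50.77 m/s.
Require v_y0 t − ½ g t² = 316, i.e. 1.355 t² − 50.77 t + 316 = 0.
t = [50.77 ± √(50.77² − 2·2.71·316)] / 2.71 = (50.77 ± 29.41) / 2.71, so t = 7.883 s or t = 29.58 s.
The first (ascending) time is 7.883 s.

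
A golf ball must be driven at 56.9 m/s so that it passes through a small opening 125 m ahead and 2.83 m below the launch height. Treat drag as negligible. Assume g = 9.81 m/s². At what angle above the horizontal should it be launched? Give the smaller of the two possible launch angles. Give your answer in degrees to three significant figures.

9.78°

Trajectory: y = x tanθ − g x² (1 + tan²θ)/(2v₀²). With x = 125, y = −2.83, v₀ = 56.9, g = 9.81:
23.67 tan²θ − 125 tanθ + (20.84) = 0.
tanθ = [125 ± √(125² − 4 × 23.67 × (20.84))] / (2 × 23.67) = (125 ± 116.8) / 47.34, giving tanθ = 0.1724 or 5.108.
θ = 9.780° or 78.92°; the smaller is 9.780°.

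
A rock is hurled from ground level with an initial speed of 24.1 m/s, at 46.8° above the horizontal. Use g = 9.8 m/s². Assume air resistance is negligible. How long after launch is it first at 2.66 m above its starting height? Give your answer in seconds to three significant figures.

Components: vₓ = 24.10 cos 46.8° = 16.50 m/s, v_y0 = 24.10 sin 46.8° = 17.57 m/s.
Require v_y0 t − ½ g t² = 2.66, i.e. 4.900 t² − 17.57 t + 2.66 = 0.
t = [17.57 ± √(17.57² − 2·9.80·2.66)] / 9.80 = (17.57 ± 16.02) / 9.80, so t = 0.1584 s or t = 3.427 s.
The first (ascending) time is 0.1584 s.

0.158 s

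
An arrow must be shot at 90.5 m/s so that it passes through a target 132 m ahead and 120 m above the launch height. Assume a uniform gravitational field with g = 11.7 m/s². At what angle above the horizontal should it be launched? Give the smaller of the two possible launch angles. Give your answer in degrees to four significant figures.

Trajectory: y = x tanθ − g x² (1 + tan²θ)/(2v₀²). With x = 132, y = 120, v₀ = 90.5, g = 11.7:
12.45 tan²θ − 132 tanθ + (132.4) = 0.
tanθ = [132 ± √(132² − 4 × 12.45 × (132.4))] / (2 × 12.45) = (132 ± 104.1) / 24.89, giving tanθ = 1.122 or 9.484.
θ = 48.29° or 83.98°; the smaller is 48.29°.

48.29°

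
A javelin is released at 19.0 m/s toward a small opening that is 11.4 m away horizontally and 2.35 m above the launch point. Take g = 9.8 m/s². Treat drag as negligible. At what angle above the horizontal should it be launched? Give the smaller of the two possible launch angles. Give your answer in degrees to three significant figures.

Trajectory: y = x tanθ − g x² (1 + tan²θ)/(2v₀²). With x = 11.4, y = 2.35, v₀ = 19.0, g = 9.80:
1.764 tan²θ − 11.4 tanθ + (4.114) = 0.
tanθ = [11.4 ± √(11.4² − 4 × 1.764 × (4.114))] / (2 × 1.764) = (11.4 ± 10.05) / 3.528, giving tanθ = 0.3837 or 6.079.
θ = 20.99° or 80.66°; the smaller is 20.99°.

21.0°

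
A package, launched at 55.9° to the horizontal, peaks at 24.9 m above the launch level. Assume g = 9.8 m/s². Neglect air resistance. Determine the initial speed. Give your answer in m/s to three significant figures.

26.7 m/s

At the peak v_y = 0, so v_y0 = √(2gH) = √(2 × 9.80 × 24.9) = 22.09 m/s.
v_y0 = v₀ sin θ ⇒ v₀ = 22.09 / sin 55.9° = 26.68 m/s.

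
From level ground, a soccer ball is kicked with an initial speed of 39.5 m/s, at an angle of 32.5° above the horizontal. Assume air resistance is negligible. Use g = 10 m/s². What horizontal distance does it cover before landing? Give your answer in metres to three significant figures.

Components: vₓ = 39.50 cos 32.5° = 33.31 m/s, v_y0 = 39.50 sin 32.5° = 21.22 m/s.
Flight time T = 2 v_y0 / g = 4.245 s.
Horizontal distance R = vₓ T = 33.31 × 4.245 = 141.4 m.

141 m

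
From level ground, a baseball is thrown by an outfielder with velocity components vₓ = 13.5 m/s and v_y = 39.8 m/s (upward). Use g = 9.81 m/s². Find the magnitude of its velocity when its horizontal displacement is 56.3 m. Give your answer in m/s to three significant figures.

13.5 m/s

Time to reach x = 56.3 m: t = x/vₓ = 56.3/13.50 = 4.170 s.
Vertical velocity there: v_y = v_y0 − g t = 39.80 − 9.81 × 4.170 = −1.111 m/s.
Speed: √(vₓ² + v_y²) = √(13.50² + 1.111²) = 13.55 m/s.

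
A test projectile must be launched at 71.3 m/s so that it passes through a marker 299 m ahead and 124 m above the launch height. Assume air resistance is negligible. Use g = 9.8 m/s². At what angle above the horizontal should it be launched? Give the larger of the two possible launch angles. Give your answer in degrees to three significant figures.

Trajectory: y = x tanθ − g x² (1 + tan²θ)/(2v₀²). With x = 299, y = 124, v₀ = 71.3, g = 9.80:
86.17 tan²θ − 299 tanθ + (210.2) = 0.
tanθ = [299 ± √(299² − 4 × 86.17 × (210.2))] / (2 × 86.17) = (299 ± 130.2) / 172.3, giving tanθ = 0.9793 or 2.491.
θ = 44.40° or 68.12°; the larger is 68.12°.

68.1°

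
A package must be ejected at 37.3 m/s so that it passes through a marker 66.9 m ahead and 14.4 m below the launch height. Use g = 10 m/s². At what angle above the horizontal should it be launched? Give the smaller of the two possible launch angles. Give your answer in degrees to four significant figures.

1.451°

Trajectory: y = x tanθ − g x² (1 + tan²θ)/(2v₀²). With x = 66.9, y = −14.4, v₀ = 37.3, g = 10.0:
16.08 tan²θ − 66.9 tanθ + (1.684) = 0.
tanθ = [66.9 ± √(66.9² − 4 × 16.08 × (1.684))] / (2 × 16.08) = (66.9 ± 66.09) / 32.17, giving tanθ = 0.02533 or 4.134.
θ = 1.451° or 76.40°; the smaller is 1.451°.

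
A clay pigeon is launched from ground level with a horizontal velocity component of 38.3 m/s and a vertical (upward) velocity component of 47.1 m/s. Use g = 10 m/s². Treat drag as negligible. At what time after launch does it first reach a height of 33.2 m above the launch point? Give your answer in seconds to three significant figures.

0.767 s

Set y = v_y0 t − ½ g t² = 33.2: 5.000 t² − 47.10 t + 33.2 = 0.
Quadratic formula: t = (47.10 ± √1554.4) / 10.0 = (47.10 ± 39.43) / 10.0 → t = 0.7674 s or 8.653 s.
The first (ascending) time is 0.7674 s.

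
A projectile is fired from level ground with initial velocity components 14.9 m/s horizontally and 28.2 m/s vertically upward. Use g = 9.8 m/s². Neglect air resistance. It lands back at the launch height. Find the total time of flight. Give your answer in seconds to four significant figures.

5.755 s

Landing at launch height ⇒ T = 2 v_y0 / g = 2 × 28.20 / 9.80 = 5.755 s.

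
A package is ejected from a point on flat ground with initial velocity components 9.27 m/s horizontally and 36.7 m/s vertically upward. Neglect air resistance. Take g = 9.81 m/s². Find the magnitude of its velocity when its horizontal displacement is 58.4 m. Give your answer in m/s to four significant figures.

Time to reach x = 58.4 m: t = x/vₓ = 58.4/9.270 = 6.300 s.
Vertical velocity there: v_y = v_y0 − g t = 36.70 − 9.81 × 6.300 = −25.10 m/s.
Speed: √(vₓ² + v_y²) = √(9.270² + 25.10²) = 26.76 m/s.

26.76 m/s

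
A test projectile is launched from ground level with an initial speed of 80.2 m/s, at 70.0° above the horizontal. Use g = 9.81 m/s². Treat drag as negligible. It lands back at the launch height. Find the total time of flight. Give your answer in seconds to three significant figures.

vₓ = 80.20 cos 70.0° = 27.43 m/s; v_y0 = 80.20 sin 70.0° = 75.36 m/s.
Time of flight on level ground: T = 2 v_y0 / g = 2 × 75.36 / 9.81 = 15.36 s.

15.4 s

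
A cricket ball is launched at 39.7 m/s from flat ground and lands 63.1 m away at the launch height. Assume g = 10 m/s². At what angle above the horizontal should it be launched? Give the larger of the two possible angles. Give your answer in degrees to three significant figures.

78.2°

From R = (v₀²/g) sin 2θ: sin 2θ = 10.0 × 63.1 / 1576.1 = 0.4004.
2θ = 23.60° or 180° − 23.60° = 156.4°, so θ = 11.80° or 78.20°.
The larger angle is 78.20°.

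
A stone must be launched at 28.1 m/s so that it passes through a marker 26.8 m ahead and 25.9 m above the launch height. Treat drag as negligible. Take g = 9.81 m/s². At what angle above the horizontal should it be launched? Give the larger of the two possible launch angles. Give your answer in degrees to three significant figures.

Trajectory: y = x tanθ − g x² (1 + tan²θ)/(2v₀²). With x = 26.8, y = 25.9, v₀ = 28.1, g = 9.81:
4.462 tan²θ − 26.8 tanθ + (30.36) = 0.
tanθ = [26.8 ± √(26.8² − 4 × 4.462 × (30.36))] / (2 × 4.462) = (26.8 ± 13.28) / 8.923, giving tanθ = 1.515 or 4.492.
θ = 56.57° or 77.45°; the larger is 77.45°.

77.4°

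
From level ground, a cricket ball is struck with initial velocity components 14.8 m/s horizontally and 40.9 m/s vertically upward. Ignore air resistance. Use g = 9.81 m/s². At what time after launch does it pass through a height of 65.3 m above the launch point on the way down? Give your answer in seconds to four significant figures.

Set y = v_y0 t − ½ g t² = 65.3: 4.905 t² − 40.90 t + 65.3 = 0.
t = [40.90 ± √(40.90² − 2·9.81·65.3)] / 9.81 = (40.90 ± 19.79) / 9.81, so t = 2.152 s or t = 6.186 s.
The descending-branch root is 6.186 s.

6.186 s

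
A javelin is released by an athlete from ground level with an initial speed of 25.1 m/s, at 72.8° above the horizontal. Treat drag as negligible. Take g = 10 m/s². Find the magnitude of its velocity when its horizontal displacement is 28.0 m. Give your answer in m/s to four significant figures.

vₓ = 25.10 cos 72.8° = 7.422 m/s; v_y0 = 25.10 sin 72.8° = 23.98 m/s.
x = vₓ t ⇒ t = 28.0/7.422 = 3.772 s.
Vertical velocity there: v_y = v_y0 − g t = 23.98 − 10.0 × 3.772 = −13.75 m/s.
Speed: √(vₓ² + v_y²) = √(7.422² + 13.75²) = 15.62 m/s.

15.62 m/s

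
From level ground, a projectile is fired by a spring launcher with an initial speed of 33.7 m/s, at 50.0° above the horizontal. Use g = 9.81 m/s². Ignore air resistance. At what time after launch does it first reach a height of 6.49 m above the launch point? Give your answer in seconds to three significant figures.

0.265 s

Resolve: vₓ = 33.70 cos 50.0° = 21.66 m/s and v_y0 = 33.70 sin 50.0° = 25.82 m/s.
Set y = v_y0 t − ½ g t² = 6.49: 4.905 t² − 25.82 t + 6.49 = 0.
t = [25.82 ± √(25.82² − 2·9.81·6.49)] / 9.81 = (25.82 ± 23.22) / 9.81, so t = 0.2647 s or t = 4.998 s.
The first (ascending) time is 0.2647 s.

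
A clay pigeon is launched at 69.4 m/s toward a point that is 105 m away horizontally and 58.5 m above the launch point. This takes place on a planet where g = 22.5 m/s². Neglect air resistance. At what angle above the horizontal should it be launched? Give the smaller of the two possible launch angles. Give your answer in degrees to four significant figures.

Trajectory: y = x tanθ − g x² (1 + tan²θ)/(2v₀²). With x = 105, y = 58.5, v₀ = 69.4, g = 22.5:
25.75 tan²θ − 105 tanθ + (84.25) = 0.
tanθ = [105 ± √(105² − 4 × 25.75 × (84.25))] / (2 × 25.75) = (105 ± 48.44) / 51.50, giving tanθ = 1.098 or 2.979.
θ = 47.68° or 71.44°; the smaller is 47.68°.

47.68°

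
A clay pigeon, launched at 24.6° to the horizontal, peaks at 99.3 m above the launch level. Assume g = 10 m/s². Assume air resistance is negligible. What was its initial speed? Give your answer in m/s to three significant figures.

At the peak v_y = 0, so v_y0 = √(2gH) = √(2 × 10.0 × 99.3) = 44.56 m/s.
v_y0 = v₀ sin θ ⇒ v₀ = 44.56 / sin 24.6° = 107.1 m/s.

107 m/s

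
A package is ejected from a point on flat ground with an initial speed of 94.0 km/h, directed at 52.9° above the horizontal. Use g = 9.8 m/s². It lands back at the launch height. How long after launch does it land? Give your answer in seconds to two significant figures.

4.3 s

Convert: 94.0 km/h = 94.0/3.6 = 26.11 m/s.
Horizontal component vₓ = 26.11 cos 52.9° = 15.75 m/s; vertical v_y0 = 26.11 sin 52.9° = 20.83 m/s.
Time of flight on level ground: T = 2 v_y0 / g = 2 × 20.83 / 9.80 = 4.250 s.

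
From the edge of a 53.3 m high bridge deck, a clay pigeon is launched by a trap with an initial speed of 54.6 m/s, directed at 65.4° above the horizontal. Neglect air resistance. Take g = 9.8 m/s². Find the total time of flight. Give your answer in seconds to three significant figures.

11.1 s

Components: vₓ = 54.60 cos 65.4° = 22.73 m/s, v_y0 = 54.60 sin 65.4° = 49.64 m/s.
Vertical motion (up positive, ground at y = 0): 4.900 t² − (49.64) t − 53.3 = 0, so t = (49.64 + √(49.64² + 2·9.80·53.3)) / 9.80 = (49.64 + 59.24) / 9.80 = 11.11 s.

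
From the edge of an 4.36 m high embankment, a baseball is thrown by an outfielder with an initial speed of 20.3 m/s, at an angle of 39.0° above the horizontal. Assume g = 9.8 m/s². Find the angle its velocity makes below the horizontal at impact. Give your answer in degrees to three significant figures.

45.0°

vₓ = 20.30 cos 39.0° = 15.78 m/s; v_y0 = 20.30 sin 39.0° = 12.78 m/s.
The projectile lands when y = 4.36 + (12.78) t − ½·9.80·t² = 0. Positive root: t = (12.78 + √(12.78² + 2·9.80·4.36)) / 9.80 = (12.78 + 15.77) / 9.80 = 2.913 s.
At impact: v_y = v_y0 − g t = −15.77 m/s; vₓ = 15.78 m/s.
Angle below horizontal: arctan(|v_y|/vₓ) = arctan(15.77/15.78) = 44.99°.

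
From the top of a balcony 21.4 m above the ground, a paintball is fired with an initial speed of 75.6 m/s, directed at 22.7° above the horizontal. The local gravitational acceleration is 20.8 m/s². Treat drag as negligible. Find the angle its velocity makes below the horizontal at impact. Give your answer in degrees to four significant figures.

Components: vₓ = 75.60 cos 22.7° = 69.74 m/s, v_y0 = 75.60 sin 22.7° = 29.17 m/s.
With up positive and y = 0 at the ground: y(t) = 21.4 + (29.17) t − 10.40 t². Setting y = 0 and taking the positive root: t = [29.17 + √(29.17² + 2·20.8·21.4)] / 20.8 = (29.17 + 41.73) / 20.8 = 3.409 s.
At impact: v_y = v_y0 − g t = −41.73 m/s; vₓ = 69.74 m/s.
Angle below horizontal: arctan(|v_y|/vₓ) = arctan(41.73/69.74) = 30.89°.

30.89°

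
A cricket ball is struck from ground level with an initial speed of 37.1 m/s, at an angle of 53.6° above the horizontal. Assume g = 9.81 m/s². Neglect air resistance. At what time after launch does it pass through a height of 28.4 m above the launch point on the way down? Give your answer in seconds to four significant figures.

4.908 s

Horizontal component vₓ = 37.10 cos 53.6° = 22.02 m/s; vertical v_y0 = 37.10 sin 53.6° = 29.86 m/s.
Set y = v_y0 t − ½ g t² = 28.4: 4.905 t² − 29.86 t + 28.4 = 0.
t = [29.86 ± √(29.86² − 2·9.81·28.4)] / 9.81 = (29.86 ± 18.29) / 9.81, so t = 1.180 s or t = 4.908 s.
The descending-branch root is 4.908 s.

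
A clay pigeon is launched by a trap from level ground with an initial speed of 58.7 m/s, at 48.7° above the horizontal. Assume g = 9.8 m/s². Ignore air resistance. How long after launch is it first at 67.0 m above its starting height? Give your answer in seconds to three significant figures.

1.94 s

vₓ = 58.70 cos 48.7° = 38.74 m/s; v_y0 = 58.70 sin 48.7° = 44.10 m/s.
Set y = v_y0 t − ½ g t² = 67.0: 4.900 t² − 44.10 t + 67.0 = 0.
t = [44.10 ± √(44.10² − 2·9.80·67.0)] / 9.80 = (44.10 ± 25.13) / 9.80, so t = 1.936 s or t = 7.064 s.
The first (ascending) time is 1.936 s.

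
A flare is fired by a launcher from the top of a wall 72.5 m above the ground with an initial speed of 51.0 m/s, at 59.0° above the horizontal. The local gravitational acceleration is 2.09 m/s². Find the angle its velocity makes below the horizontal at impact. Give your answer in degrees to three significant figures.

60.8°

Horizontal component vₓ = 51.00 cos 59.0° = 26.27 m/s; vertical v_y0 = 51.00 sin 59.0° = 43.72 m/s.
Vertical motion (up positive, ground at y = 0): 1.045 t² − (43.72) t − 72.5 = 0, so t = (43.72 + √(43.72² + 2·2.09·72.5)) / 2.09 = (43.72 + 47.05) / 2.09 = 43.43 s.
At impact: v_y = v_y0 − g t = −47.05 m/s; vₓ = 26.27 m/s.
Angle below horizontal: arctan(|v_y|/vₓ) = arctan(47.05/26.27) = 60.83°.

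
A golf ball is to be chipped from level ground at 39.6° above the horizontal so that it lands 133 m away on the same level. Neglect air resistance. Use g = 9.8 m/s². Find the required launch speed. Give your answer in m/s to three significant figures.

36.4 m/s

Level-ground range: R = v₀² sin(2θ)/g, so v₀ = √(gR / sin 2θ).
v₀ = √(9.80 × 133 / sin 79.20°) = √(1303 / 0.9823) = √1326.9 = 36.43 m/s.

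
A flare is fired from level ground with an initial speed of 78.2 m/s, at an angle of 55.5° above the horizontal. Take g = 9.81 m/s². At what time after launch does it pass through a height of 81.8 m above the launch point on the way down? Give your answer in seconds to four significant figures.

vₓ = 78.20 cos 55.5° = 44.29 m/s; v_y0 = 78.20 sin 55.5° = 64.45 m/s.
Height y(t) = 64.45 t − 4.905 t² = 81.8 gives 4.905 t² − 64.45 t + 81.8 = 0.
Quadratic formula: t = (64.45 ± √2548.5) / 9.81 = (64.45 ± 50.48) / 9.81 → t = 1.423 s or 11.72 s.
The descending-branch root is 11.72 s.

11.72 s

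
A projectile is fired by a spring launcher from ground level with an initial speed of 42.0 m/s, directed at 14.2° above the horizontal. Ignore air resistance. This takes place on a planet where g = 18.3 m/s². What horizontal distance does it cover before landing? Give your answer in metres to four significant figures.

vₓ = 42.00 cos 14.2° = 40.72 m/s; v_y0 = 42.00 sin 14.2° = 10.30 m/s.
Time aloft: T = 2 v_y0 / g = 2 × 10.30 / 18.3 = 1.126 s.
Range: R = vₓ T = 40.72 × 1.126 = 45.85 m.

45.85 m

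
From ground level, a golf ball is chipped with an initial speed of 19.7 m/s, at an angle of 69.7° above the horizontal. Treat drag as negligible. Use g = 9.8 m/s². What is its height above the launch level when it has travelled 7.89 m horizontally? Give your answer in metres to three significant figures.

Components: vₓ = 19.70 cos 69.7° = 6.835 m/s, v_y0 = 19.70 sin 69.7° = 18.48 m/s.
x = vₓ t ⇒ t = 7.89/6.835 = 1.154 s.
Height: y = v_y0 t − ½ g t² = 18.48 × 1.154 − 4.900 × 1.154² = 21.33 − 6.530 = 14.80 m.

14.8 m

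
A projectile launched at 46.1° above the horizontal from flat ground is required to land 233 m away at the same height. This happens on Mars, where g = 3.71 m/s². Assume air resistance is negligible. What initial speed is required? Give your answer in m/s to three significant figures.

29.4 m/s

On level ground R = v₀² sin 2θ / g ⇒ v₀ = √(gR / sin 2θ).
v₀ = √(3.71 × 233 / sin 92.20°) = √(864.4 / 0.9993) = √865.07 = 29.41 m/s.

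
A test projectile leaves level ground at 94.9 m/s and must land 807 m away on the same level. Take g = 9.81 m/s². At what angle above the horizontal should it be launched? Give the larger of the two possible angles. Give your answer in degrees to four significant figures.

59.24°

R = v₀² sin 2θ / g gives sin 2θ = gR/v₀² = 9.81·807/94.9² = 0.8790.
2θ = 61.53° or 180° − 61.53° = 118.5°, so θ = 30.76° or 59.24°.
The larger angle is 59.24°.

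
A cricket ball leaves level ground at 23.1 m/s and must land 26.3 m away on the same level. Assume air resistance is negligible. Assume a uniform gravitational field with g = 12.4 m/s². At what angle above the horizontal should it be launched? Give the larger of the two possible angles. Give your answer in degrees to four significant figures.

R = v₀² sin 2θ / g gives sin 2θ = gR/v₀² = 12.4·26.3/23.1² = 0.6112.
2θ = 37.67° or 180° − 37.67° = 142.3°, so θ = 18.84° or 71.16°.
The larger angle is 71.16°.

71.16°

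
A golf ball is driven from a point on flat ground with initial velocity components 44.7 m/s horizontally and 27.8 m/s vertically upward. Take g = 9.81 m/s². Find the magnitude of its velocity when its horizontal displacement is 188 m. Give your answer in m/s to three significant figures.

Time to reach x = 188 m: t = x/vₓ = 188/44.70 = 4.206 s.
Vertical velocity there: v_y = v_y0 − g t = 27.80 − 9.81 × 4.206 = −13.46 m/s.
Speed: √(vₓ² + v_y²) = √(44.70² + 13.46²) = 46.68 m/s.

46.7 m/s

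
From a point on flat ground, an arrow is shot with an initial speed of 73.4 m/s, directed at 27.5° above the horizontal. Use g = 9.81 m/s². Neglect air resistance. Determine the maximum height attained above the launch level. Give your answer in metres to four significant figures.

Components: vₓ = 73.40 cos 27.5° = 65.11 m/s, v_y0 = 73.40 sin 27.5° = 33.89 m/s.
Maximum height: H = v_y0² / (2g) = 33.89² / (2 × 9.81) = 58.55 m.

58.55 m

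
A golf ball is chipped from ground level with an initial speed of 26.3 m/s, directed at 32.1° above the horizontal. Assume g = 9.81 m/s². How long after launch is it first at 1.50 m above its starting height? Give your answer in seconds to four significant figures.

0.1117 s

vₓ = 26.30 cos 32.1° = 22.28 m/s; v_y0 = 26.30 sin 32.1° = 13.98 m/s.
Require v_y0 t − ½ g t² = 1.50, i.e. 4.905 t² − 13.98 t + 1.50 = 0.
t = [13.98 ± √(13.98² − 2·9.81·1.50)] / 9.81 = (13.98 ± 12.88) / 9.81, so t = 0.1117 s or t = 2.738 s.
The first (ascending) time is 0.1117 s.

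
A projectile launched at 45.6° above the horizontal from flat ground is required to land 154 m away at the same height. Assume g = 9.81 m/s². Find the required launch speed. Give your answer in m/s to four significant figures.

38.87 m/s

On level ground R = v₀² sin 2θ / g ⇒ v₀ = √(gR / sin 2θ).
v₀ = √(9.81 × 154 / sin 91.20°) = √(1511 / 0.9998) = √1511.1 = 38.87 m/s.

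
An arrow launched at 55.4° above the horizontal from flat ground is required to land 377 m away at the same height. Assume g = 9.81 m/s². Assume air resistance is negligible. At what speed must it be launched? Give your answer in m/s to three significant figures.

62.9 m/s

From R = (v₀² / g) sin 2θ: v₀ = √(gR / sin 2θ).
v₀ = √(9.81 × 377 / sin 110.8°) = √(3698 / 0.9348) = √3956.2 = 62.90 m/s.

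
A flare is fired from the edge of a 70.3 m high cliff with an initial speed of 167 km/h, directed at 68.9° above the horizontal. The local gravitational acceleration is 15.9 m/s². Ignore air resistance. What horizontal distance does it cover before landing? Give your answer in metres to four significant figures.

Convert: 167 km/h = 167/3.6 = 46.39 m/s.
Resolve: vₓ = 46.39 cos 68.9° = 16.70 m/s and v_y0 = 46.39 sin 68.9° = 43.28 m/s.
With up positive and y = 0 at the ground: y(t) = 70.3 + (43.28) t − 7.950 t². Setting y = 0 and taking the positive root: t = [43.28 + √(43.28² + 2·15.9·70.3)] / 15.9 = (43.28 + 64.10) / 15.9 = 6.753 s.
Horizontal distance: R = vₓ t = 16.70 × 6.753 = 112.8 m.

112.8 m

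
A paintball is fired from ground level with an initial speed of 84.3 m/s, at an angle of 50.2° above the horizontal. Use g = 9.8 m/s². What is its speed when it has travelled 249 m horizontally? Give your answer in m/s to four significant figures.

Horizontal component vₓ = 84.30 cos 50.2° = 53.96 m/s; vertical v_y0 = 84.30 sin 50.2° = 64.77 m/s.
Time to reach x = 249 m: t = x/vₓ = 249/53.96 = 4.614 s.
Vertical velocity there: v_y = v_y0 − g t = 64.77 − 9.80 × 4.614 = 19.54 m/s.
Speed: √(vₓ² + v_y²) = √(53.96² + 19.54²) = 57.39 m/s.

57.39 m/s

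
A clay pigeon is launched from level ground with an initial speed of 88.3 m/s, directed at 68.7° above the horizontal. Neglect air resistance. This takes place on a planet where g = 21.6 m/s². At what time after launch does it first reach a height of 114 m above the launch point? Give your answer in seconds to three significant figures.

1.82 s

vₓ = 88.30 cos 68.7° = 32.08 m/s; v_y0 = 88.30 sin 68.7° = 82.27 m/s.
Set y = v_y0 t − ½ g t² = 114: 10.80 t² − 82.27 t + 114 = 0.
t = [82.27 ± √(82.27² − 2·21.6·114)] / 21.6 = (82.27 ± 42.93) / 21.6, so t = 1.821 s or t = 5.796 s.
The first (ascending) time is 1.821 s.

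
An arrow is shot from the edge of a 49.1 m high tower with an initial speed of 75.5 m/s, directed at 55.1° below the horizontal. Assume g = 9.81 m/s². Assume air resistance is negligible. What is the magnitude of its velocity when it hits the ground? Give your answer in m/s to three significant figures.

Horizontal component vₓ = 75.50 cos 55.1° = 43.20 m/s; vertical v_y0 = −61.92 m/s (downward).
Vertical motion (up positive, ground at y = 0): 4.905 t² − (−61.92) t − 49.1 = 0, so t = (−61.92 + √(61.92² + 2·9.81·49.1)) / 9.81 = (−61.92 + 69.26) / 9.81 = 0.7486 s.
Vertical velocity at impact: v_y = v_y0 − g t = −61.92 − 9.81 × 0.7486 = −69.26 m/s.
Speed: |v| = √(vₓ² + v_y²) = √(43.20² + 69.26²) = 81.63 m/s.

81.6 m/s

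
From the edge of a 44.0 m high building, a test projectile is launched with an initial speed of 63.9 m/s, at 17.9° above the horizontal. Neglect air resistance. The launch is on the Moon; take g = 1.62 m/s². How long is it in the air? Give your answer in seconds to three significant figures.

Components: vₓ = 63.90 cos 17.9° = 60.81 m/s, v_y0 = 63.90 sin 17.9° = 19.64 m/s.
With up positive and y = 0 at the ground: y(t) = 44.0 + (19.64) t − 0.8100 t². Setting y = 0 and taking the positive root: t = [19.64 + √(19.64² + 2·1.62·44.0)] / 1.62 = (19.64 + 22.98) / 1.62 = 26.31 s.

26.3 s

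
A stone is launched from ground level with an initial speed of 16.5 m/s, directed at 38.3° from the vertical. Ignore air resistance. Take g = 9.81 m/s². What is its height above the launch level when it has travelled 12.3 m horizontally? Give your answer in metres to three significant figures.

8.48 m

Resolve: vₓ = 16.50 sin 38.3° = 10.23 m/s and v_y0 = 16.50 cos 38.3° = 12.95 m/s.
Time to reach x = 12.3 m: t = x/vₓ = 12.3/10.23 = 1.203 s.
Height: y = v_y0 t − ½ g t² = 12.95 × 1.203 − 4.905 × 1.203² = 15.57 − 7.096 = 8.479 m.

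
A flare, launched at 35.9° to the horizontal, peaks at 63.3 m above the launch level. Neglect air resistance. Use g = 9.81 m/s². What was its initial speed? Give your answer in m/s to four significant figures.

At the peak v_y = 0, so v_y0 = √(2gH) = √(2 × 9.81 × 63.3) = 35.24 m/s.
v_y0 = v₀ sin θ ⇒ v₀ = 35.24 / sin 35.9° = 60.10 m/s.

60.10 m/s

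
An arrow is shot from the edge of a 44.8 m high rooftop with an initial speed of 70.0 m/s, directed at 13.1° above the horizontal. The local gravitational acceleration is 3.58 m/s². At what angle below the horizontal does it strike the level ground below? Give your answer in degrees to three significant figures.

Resolve: vₓ = 70.00 cos 13.1° = 68.18 m/s and v_y0 = 70.00 sin 13.1° = 15.87 m/s.
With up positive and y = 0 at the ground: y(t) = 44.8 + (15.87) t − 1.790 t². Setting y = 0 and taking the positive root: t = [15.87 + √(15.87² + 2·3.58·44.8)] / 3.58 = (15.87 + 23.93) / 3.58 = 11.12 s.
At impact: v_y = v_y0 − g t = −23.93 m/s; vₓ = 68.18 m/s.
Angle below horizontal: arctan(|v_y|/vₓ) = arctan(23.93/68.18) = 19.34°.

19.3°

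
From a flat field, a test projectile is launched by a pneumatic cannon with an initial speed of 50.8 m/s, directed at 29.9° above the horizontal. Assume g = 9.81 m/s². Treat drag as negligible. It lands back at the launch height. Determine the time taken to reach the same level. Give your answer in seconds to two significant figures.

Horizontal component vₓ = 50.80 cos 29.9° = 44.04 m/s; vertical v_y0 = 50.80 sin 29.9° = 25.32 m/s.
It returns to y = 0 when t = 2 v_y0 / g = 2(25.32)/9.81 = 5.163 s.

5.2 s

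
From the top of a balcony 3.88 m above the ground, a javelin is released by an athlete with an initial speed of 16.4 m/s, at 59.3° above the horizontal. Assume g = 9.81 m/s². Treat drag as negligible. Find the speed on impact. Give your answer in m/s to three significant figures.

vₓ = 16.40 cos 59.3° = 8.373 m/s; v_y0 = 16.40 sin 59.3° = 14.10 m/s.
The projectile lands when y = 3.88 + (14.10) t − ½·9.81·t² = 0. Positive root: t = (14.10 + √(14.10² + 2·9.81·3.88)) / 9.81 = (14.10 + 16.58) / 9.81 = 3.128 s.
Vertical velocity at impact: v_y = v_y0 − g t = 14.10 − 9.81 × 3.128 = −16.58 m/s.
Speed: |v| = √(vₓ² + v_y²) = √(8.373² + 16.58²) = 18.58 m/s.

18.6 m/s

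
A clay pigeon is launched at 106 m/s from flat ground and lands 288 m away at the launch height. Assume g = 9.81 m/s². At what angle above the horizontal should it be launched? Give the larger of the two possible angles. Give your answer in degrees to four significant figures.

R = v₀² sin 2θ / g gives sin 2θ = gR/v₀² = 9.81·288/106² = 0.2514.
2θ = 14.56° or 180° − 14.56° = 165.4°, so θ = 7.282° or 82.72°.
The larger angle is 82.72°.

82.72°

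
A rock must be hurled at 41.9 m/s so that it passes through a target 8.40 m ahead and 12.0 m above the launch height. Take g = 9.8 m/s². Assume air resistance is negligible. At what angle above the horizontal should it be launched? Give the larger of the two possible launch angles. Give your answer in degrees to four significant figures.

Trajectory: y = x tanθ − g x² (1 + tan²θ)/(2v₀²). With x = 8.40, y = 12.0, v₀ = 41.9, g = 9.80:
0.1969 tan²θ − 8.40 tanθ + (12.20) = 0.
tanθ = [8.40 ± √(8.40² − 4 × 0.1969 × (12.20))] / (2 × 0.1969) = (8.40 ± 7.807) / 0.3939, giving tanθ = 1.505 or 41.15.
θ = 56.40° or 88.61°; the larger is 88.61°.

88.61°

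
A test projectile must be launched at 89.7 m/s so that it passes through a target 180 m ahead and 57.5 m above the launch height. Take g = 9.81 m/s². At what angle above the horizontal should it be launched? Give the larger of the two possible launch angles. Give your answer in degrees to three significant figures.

83.4°

Trajectory: y = x tanθ − g x² (1 + tan²θ)/(2v₀²). With x = 180, y = 57.5, v₀ = 89.7, g = 9.81:
19.75 tan²θ − 180 tanθ + (77.25) = 0.
tanθ = [180 ± √(180² − 4 × 19.75 × (77.25))] / (2 × 19.75) = (180 ± 162.2) / 39.50, giving tanθ = 0.4515 or 8.662.
θ = 24.30° or 83.41°; the larger is 83.41°.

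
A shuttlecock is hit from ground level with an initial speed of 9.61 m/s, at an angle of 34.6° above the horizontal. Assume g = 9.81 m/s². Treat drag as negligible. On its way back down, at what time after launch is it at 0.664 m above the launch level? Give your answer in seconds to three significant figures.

0.973 s

Resolve: vₓ = 9.610 cos 34.6° = 7.910 m/s and v_y0 = 9.610 sin 34.6° = 5.457 m/s.
Require v_y0 t − ½ g t² = 0.664, i.e. 4.905 t² − 5.457 t + 0.664 = 0.
Quadratic formula: t = (5.457 ± √16.751) / 9.81 = (5.457 ± 4.093) / 9.81 → t = 0.1391 s or 0.9735 s.
The descending-branch root is 0.9735 s.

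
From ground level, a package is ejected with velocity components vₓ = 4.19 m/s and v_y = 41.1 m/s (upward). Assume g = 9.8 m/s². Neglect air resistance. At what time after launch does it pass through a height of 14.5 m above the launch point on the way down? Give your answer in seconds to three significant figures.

8.02 s

Require v_y0 t − ½ g t² = 14.5, i.e. 4.900 t² − 41.10 t + 14.5 = 0.
t = [41.10 ± √(41.10² − 2·9.80·14.5)] / 9.80 = (41.10 ± 37.48) / 9.80, so t = 0.3690 s or t = 8.019 s.
The descending-branch root is 8.019 s.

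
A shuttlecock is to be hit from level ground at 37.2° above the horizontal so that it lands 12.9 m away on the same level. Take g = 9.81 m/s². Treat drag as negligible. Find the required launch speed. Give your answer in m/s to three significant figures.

Level-ground range: R = v₀² sin(2θ)/g, so v₀ = √(gR / sin 2θ).
v₀ = √(9.81 × 12.9 / sin 74.40°) = √(126.5 / 0.9632) = √131.39 = 11.46 m/s.

11.5 m/s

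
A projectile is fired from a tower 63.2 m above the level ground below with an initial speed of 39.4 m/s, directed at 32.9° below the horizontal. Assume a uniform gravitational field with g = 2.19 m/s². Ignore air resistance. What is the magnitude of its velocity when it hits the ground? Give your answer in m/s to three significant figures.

Resolve: vₓ = 39.40 cos 32.9° = 33.08 m/s and v_y0 = −21.40 m/s (downward).
With up positive and y = 0 at the ground: y(t) = 63.2 + (−21.40) t − 1.095 t². Setting y = 0 and taking the positive root: t = [−21.40 + √(21.40² + 2·2.19·63.2)] / 2.19 = (−21.40 + 27.11) / 2.19 = 2.606 s.
Vertical velocity at impact: v_y = v_y0 − g t = −21.40 − 2.19 × 2.606 = −27.11 m/s.
Speed: |v| = √(vₓ² + v_y²) = √(33.08² + 27.11²) = 42.77 m/s.

42.8 m/s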